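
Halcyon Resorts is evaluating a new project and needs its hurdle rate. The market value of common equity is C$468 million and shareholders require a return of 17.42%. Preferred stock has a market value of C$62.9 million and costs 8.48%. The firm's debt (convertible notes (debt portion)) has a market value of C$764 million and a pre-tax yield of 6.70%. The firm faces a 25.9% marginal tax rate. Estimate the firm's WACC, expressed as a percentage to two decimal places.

9.64%

Total capital V = 468 + 62.9 + 764 = 1294.9.
Equity: weight = 468/1294.9 = 0.3614; cost = 17.42%.
Preferred: weight = 62.9/1294.9 = 0.0486; cost = 8.48%.
Convertible notes (debt portion): weight = 764/1294.9 = 0.5900; after-tax cost = 6.7% × (1 − 25.9%) = 4.9647%.
WACC = 0.3614 × 17.4200% + 0.0486 × 8.4800% + 0.5900 × 4.9647% = 9.6370%.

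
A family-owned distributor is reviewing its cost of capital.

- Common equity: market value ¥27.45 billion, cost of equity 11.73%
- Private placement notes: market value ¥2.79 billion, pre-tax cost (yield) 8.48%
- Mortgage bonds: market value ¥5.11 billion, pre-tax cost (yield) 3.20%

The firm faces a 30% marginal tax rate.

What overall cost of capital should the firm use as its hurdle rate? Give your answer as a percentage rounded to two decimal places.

9.90%

Total capital V = 27.45 + 2.79 + 5.11 = 35.35.
Equity: weight = 27.45/35.35 = 0.7765; cost = 11.73%.
Private placement notes: weight = 2.79/35.35 = 0.0789; after-tax cost = 8.48% × (1 − 30%) = 5.9360%.
Mortgage bonds: weight = 5.11/35.35 = 0.1446; after-tax cost = 3.2% × (1 − 30%) = 2.2400%.
WACC = 0.7765 × 11.7300% + 0.0789 × 5.9360% + 0.1446 × 2.2400% = 9.9009%.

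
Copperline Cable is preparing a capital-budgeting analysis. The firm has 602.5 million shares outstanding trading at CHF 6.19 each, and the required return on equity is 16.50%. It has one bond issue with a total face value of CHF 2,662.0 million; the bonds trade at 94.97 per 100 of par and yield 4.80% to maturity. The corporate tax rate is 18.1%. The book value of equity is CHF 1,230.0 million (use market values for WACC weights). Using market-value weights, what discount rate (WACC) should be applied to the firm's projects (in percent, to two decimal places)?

Market value of equity E = 6.19 × 602.5m = 3729.475m. Market value of debt D = 2662m × 94.97/100 = 2528.1014m.
Total capital V = 3729.475 + 2528.1014 = 6257.5764.
Equity: weight = 3729.475/6257.5764 = 0.5960; cost = 16.5%.
Bonds outstanding: weight = 2528.1014/6257.5764 = 0.4040; after-tax cost = 4.8% × (1 − 18.1%) = 3.9312%.
WACC = 0.5960 × 16.5000% + 0.4040 × 3.9312% = 11.4221%.

11.42%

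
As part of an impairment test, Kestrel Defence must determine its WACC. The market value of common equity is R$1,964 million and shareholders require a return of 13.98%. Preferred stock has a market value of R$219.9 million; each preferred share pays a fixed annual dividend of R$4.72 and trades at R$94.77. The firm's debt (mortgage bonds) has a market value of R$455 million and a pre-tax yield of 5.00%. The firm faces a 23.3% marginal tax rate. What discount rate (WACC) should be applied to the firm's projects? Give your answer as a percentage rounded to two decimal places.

11.48%

Cost of preferred: Rp = 4.72 / 94.77 = 4.9805%.
Total capital V = 1964 + 219.9 + 455 = 2638.9.
Equity: weight = 1964/2638.9 = 0.7442; cost = 13.98%.
Preferred: weight = 219.9/2638.9 = 0.0833; cost = 4.9805%.
Mortgage bonds: weight = 455/2638.9 = 0.1724; after-tax cost = 5% × (1 − 23.3%) = 3.8350%.
WACC = 0.7442 × 13.9800% + 0.0833 × 4.9805% + 0.1724 × 3.8350% = 11.4809%.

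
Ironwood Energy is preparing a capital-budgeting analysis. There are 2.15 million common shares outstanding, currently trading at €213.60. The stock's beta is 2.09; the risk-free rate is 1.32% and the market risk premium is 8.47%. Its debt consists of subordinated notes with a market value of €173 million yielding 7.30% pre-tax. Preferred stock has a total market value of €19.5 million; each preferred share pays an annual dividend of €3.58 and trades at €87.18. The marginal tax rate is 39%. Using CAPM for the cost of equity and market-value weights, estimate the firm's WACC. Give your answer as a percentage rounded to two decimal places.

14.71%

Cost of equity via CAPM: Re = 1.32% + 2.09 × 8.47% = 19.0223%.
Cost of preferred: Rp = 3.58 / 87.18 = 4.1064%.
Market value of equity E = 213.6 × 2.15m = 459.24m.
Total capital V = 459.24 + 19.5 + 173 = 651.74.
Equity: weight = 459.24/651.74 = 0.7046; cost = 19.0223%.
Preferred: weight = 19.5/651.74 = 0.0299; cost = 4.1064%.
Subordinated notes: weight = 173/651.74 = 0.2654; after-tax cost = 7.3% × (1 − 39%) = 4.4530%.
WACC = 0.7046 × 19.0223% + 0.0299 × 4.1064% + 0.2654 × 4.4530% = 14.7087%.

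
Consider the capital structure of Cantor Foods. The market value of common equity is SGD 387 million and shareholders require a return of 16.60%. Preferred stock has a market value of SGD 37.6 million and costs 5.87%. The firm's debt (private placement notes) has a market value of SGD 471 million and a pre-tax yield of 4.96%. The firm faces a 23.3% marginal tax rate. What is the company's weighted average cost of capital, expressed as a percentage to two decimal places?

9.42%

Total capital V = 387 + 37.6 + 471 = 895.6.
Equity: weight = 387/895.6 = 0.4321; cost = 16.6%.
Preferred: weight = 37.6/895.6 = 0.0420; cost = 5.87%.
Private placement notes: weight = 471/895.6 = 0.5259; after-tax cost = 4.96% × (1 − 23.3%) = 3.8043%.
WACC = 0.4321 × 16.6000% + 0.0420 × 5.8700% + 0.5259 × 3.8043% = 9.4202%.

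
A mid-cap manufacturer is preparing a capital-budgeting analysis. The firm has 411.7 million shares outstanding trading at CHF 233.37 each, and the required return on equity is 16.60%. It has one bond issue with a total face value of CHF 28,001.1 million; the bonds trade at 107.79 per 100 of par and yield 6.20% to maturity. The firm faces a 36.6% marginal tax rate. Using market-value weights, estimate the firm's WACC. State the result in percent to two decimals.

Market value of equity E = 233.37 × 411.7m = 96078.429m. Market value of debt D = 28001.1m × 107.79/100 = 30182.38569m.
Total capital V = 96078.429 + 30182.38569 = 126260.81469.
Equity: weight = 96078.429/126260.81469 = 0.7610; cost = 16.6%.
Bonds outstanding: weight = 30182.38569/126260.81469 = 0.2390; after-tax cost = 6.2% × (1 − 36.6%) = 3.9308%.
WACC = 0.7610 × 16.6000% + 0.2390 × 3.9308% = 13.5715%.

13.57%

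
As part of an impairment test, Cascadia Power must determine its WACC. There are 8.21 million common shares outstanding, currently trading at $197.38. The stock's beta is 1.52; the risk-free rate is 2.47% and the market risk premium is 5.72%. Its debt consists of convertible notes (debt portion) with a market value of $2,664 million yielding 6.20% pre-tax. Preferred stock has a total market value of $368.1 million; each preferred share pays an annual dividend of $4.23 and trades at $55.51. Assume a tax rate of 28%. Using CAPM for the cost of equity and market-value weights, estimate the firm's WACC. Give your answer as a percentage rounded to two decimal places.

Cost of equity via CAPM: Re = 2.47% + 1.52 × 5.72% = 11.1644%.
Cost of preferred: Rp = 4.23 / 55.51 = 7.6202%.
Market value of equity E = 197.38 × 8.21m = 1620.4898m.
Total capital V = 1620.4898 + 368.1 + 2664 = 4652.5898.
Equity: weight = 1620.4898/4652.5898 = 0.3483; cost = 11.1644%.
Preferred: weight = 368.1/4652.5898 = 0.0791; cost = 7.6202%.
Convertible notes (debt portion): weight = 2664/4652.5898 = 0.5726; after-tax cost = 6.2% × (1 − 28%) = 4.4640%.
WACC = 0.3483 × 11.1644% + 0.0791 × 7.6202% + 0.5726 × 4.4640% = 7.0474%.

7.05%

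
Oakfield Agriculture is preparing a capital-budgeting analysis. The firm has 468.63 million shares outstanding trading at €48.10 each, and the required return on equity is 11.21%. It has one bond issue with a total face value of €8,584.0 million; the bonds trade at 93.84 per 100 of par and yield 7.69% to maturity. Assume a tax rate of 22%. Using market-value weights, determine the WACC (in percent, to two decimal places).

Market value of equity E = 48.1 × 468.63m = 22541.103m. Market value of debt D = 8584m × 93.84/100 = 8055.2256m.
Total capital V = 22541.103 + 8055.2256 = 30596.3286.
Equity: weight = 22541.103/30596.3286 = 0.7367; cost = 11.21%.
Bonds outstanding: weight = 8055.2256/30596.3286 = 0.2633; after-tax cost = 7.69% × (1 − 22%) = 5.9982%.
WACC = 0.7367 × 11.2100% + 0.2633 × 5.9982% = 9.8379%.

9.84%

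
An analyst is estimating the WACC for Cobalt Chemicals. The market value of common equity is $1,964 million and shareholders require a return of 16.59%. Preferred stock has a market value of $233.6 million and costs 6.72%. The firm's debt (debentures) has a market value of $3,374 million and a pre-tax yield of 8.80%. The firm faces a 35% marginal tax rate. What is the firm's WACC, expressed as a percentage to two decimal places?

Total capital V = 1964 + 233.6 + 3374 = 5571.6.
Equity: weight = 1964/5571.6 = 0.3525; cost = 16.59%.
Preferred: weight = 233.6/5571.6 = 0.0419; cost = 6.72%.
Debentures: weight = 3374/5571.6 = 0.6056; after-tax cost = 8.8% × (1 − 35%) = 5.7200%.
WACC = 0.3525 × 16.5900% + 0.0419 × 6.7200% + 0.6056 × 5.7200% = 9.5936%.

9.59%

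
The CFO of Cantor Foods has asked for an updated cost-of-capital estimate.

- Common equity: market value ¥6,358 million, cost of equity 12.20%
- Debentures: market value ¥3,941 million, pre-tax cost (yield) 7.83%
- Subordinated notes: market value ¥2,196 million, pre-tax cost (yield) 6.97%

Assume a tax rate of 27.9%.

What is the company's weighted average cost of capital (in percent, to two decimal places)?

8.87%

Total capital V = 6358 + 3941 + 2196 = 12495.
Equity: weight = 6358/12495 = 0.5088; cost = 12.2%.
Debentures: weight = 3941/12495 = 0.3154; after-tax cost = 7.83% × (1 − 27.9%) = 5.6454%.
Subordinated notes: weight = 2196/12495 = 0.1758; after-tax cost = 6.97% × (1 − 27.9%) = 5.0254%.
WACC = 0.5088 × 12.2000% + 0.3154 × 5.6454% + 0.1758 × 5.0254% = 8.8717%.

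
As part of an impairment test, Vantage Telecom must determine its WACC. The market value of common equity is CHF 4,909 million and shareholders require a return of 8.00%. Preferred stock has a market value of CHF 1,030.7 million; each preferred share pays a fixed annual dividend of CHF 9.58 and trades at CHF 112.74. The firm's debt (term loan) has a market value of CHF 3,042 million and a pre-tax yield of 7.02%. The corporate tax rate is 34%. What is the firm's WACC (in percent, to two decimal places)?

Cost of preferred: Rp = 9.58 / 112.74 = 8.4974%.
Total capital V = 4909 + 1030.7 + 3042 = 8981.7.
Equity: weight = 4909/8981.7 = 0.5466; cost = 8%.
Preferred: weight = 1030.7/8981.7 = 0.1148; cost = 8.4974%.
Term loan: weight = 3042/8981.7 = 0.3387; after-tax cost = 7.02% × (1 − 34%) = 4.6332%.
WACC = 0.5466 × 8.0000% + 0.1148 × 8.4974% + 0.3387 × 4.6332% = 6.9168%.

6.92%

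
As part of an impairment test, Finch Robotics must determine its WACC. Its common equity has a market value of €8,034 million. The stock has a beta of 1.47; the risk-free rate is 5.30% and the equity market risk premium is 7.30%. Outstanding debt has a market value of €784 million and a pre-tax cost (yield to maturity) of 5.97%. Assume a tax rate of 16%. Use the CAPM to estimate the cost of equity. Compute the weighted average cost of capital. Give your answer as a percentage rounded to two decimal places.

Cost of equity via CAPM: Re = 5.3% + 1.47 × 7.3% = 16.0310%.
Total capital V = 8034 + 784 = 8818.
Equity: weight = 8034/8818 = 0.9111; cost = 16.031%.
Debt: weight = 784/8818 = 0.0889; after-tax cost = 5.97% × (1 − 16%) = 5.0148%.
WACC = 0.9111 × 16.0310% + 0.0889 × 5.0148% = 15.0516%.

15.05%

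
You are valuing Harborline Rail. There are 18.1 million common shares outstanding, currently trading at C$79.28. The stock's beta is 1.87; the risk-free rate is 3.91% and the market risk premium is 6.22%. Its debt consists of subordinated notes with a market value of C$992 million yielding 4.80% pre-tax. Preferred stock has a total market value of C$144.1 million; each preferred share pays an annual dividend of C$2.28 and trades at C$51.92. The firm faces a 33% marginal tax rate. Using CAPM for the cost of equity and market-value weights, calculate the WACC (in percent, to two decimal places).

10.16%

Cost of equity via CAPM: Re = 3.91% + 1.87 × 6.22% = 15.5414%.
Cost of preferred: Rp = 2.28 / 51.92 = 4.3914%.
Market value of equity E = 79.28 × 18.1m = 1434.968m.
Total capital V = 1434.968 + 144.1 + 992 = 2571.068.
Equity: weight = 1434.968/2571.068 = 0.5581; cost = 15.5414%.
Preferred: weight = 144.1/2571.068 = 0.0560; cost = 4.3914%.
Subordinated notes: weight = 992/2571.068 = 0.3858; after-tax cost = 4.8% × (1 − 33%) = 3.2160%.
WACC = 0.5581 × 15.5414% + 0.0560 × 4.3914% + 0.3858 × 3.2160% = 10.1609%.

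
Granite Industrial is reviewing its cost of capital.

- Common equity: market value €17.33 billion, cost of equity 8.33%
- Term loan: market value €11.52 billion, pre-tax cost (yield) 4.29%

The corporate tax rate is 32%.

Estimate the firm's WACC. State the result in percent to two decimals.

Total capital V = 17.33 + 11.52 = 28.85.
Equity: weight = 17.33/28.85 = 0.6007; cost = 8.33%.
Term loan: weight = 11.52/28.85 = 0.3993; after-tax cost = 4.29% × (1 − 32%) = 2.9172%.
WACC = 0.6007 × 8.3300% + 0.3993 × 2.9172% = 6.1686%.

6.17%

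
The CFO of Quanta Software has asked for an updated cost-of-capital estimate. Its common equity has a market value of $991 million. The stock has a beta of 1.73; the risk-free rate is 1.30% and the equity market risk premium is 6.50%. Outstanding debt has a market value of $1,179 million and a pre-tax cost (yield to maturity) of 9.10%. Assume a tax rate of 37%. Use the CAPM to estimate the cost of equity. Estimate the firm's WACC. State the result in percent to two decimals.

Cost of equity via CAPM: Re = 1.3% + 1.73 × 6.5% = 12.5450%.
Total capital V = 991 + 1179 = 2170.
Equity: weight = 991/2170 = 0.4567; cost = 12.545%.
Debt: weight = 1179/2170 = 0.5433; after-tax cost = 9.1% × (1 − 37%) = 5.7330%.
WACC = 0.4567 × 12.5450% + 0.5433 × 5.7330% = 8.8439%.

8.84%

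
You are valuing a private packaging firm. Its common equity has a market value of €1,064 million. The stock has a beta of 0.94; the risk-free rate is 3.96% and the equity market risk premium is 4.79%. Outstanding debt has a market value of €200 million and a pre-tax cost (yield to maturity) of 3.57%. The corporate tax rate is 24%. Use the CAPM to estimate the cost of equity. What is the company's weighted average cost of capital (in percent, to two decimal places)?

7.55%

Cost of equity via CAPM: Re = 3.96% + 0.94 × 4.79% = 8.4626%.
Total capital V = 1064 + 200 = 1264.
Equity: weight = 1064/1264 = 0.8418; cost = 8.4626%.
Debt: weight = 200/1264 = 0.1582; after-tax cost = 3.57% × (1 − 24%) = 2.7132%.
WACC = 0.8418 × 8.4626% + 0.1582 × 2.7132% = 7.5529%.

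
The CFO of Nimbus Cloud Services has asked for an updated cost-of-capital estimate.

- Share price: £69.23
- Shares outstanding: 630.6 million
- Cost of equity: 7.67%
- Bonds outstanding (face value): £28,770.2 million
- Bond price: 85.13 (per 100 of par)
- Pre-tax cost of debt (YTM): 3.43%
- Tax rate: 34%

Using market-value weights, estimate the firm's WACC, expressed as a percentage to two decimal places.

Market value of equity E = 69.23 × 630.6m = 43656.438m. Market value of debt D = 28770.2m × 85.13/100 = 24492.07126m.
Total capital V = 43656.438 + 24492.07126 = 68148.50926.
Equity: weight = 43656.438/68148.50926 = 0.6406; cost = 7.67%.
Bonds outstanding: weight = 24492.07126/68148.50926 = 0.3594; after-tax cost = 3.43% × (1 − 34%) = 2.2638%.
WACC = 0.6406 × 7.6700% + 0.3594 × 2.2638% = 5.7271%.

5.73%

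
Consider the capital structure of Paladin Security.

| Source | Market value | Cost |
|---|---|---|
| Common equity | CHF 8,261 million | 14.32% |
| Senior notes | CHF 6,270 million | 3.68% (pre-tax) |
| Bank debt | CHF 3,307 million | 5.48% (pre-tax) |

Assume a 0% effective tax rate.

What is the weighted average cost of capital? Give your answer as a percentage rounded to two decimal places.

8.94%

Total capital V = 8261 + 6270 + 3307 = 17838.
Equity: weight = 8261/17838 = 0.4631; cost = 14.32%.
Senior notes: weight = 6270/17838 = 0.3515; after-tax cost = 3.68% × (1 − 0%) = 3.6800%.
Bank debt: weight = 3307/17838 = 0.1854; after-tax cost = 5.48% × (1 − 0%) = 5.4800%.
WACC = 0.4631 × 14.3200% + 0.3515 × 3.6800% + 0.1854 × 5.4800% = 8.9412%.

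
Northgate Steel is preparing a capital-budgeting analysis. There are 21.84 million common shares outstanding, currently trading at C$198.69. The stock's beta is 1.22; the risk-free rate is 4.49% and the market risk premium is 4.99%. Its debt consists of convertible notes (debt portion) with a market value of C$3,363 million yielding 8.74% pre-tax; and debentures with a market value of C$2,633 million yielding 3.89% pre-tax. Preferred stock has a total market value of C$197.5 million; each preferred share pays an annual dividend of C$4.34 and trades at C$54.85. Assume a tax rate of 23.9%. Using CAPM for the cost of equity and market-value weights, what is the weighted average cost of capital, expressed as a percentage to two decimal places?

7.37%

Cost of equity via CAPM: Re = 4.49% + 1.22 × 4.99% = 10.5778%.
Cost of preferred: Rp = 4.34 / 54.85 = 7.9125%.
Market value of equity E = 198.69 × 21.84m = 4339.3896m.
Total capital V = 4339.3896 + 197.5 + 3363 + 2633 = 10532.8896.
Equity: weight = 4339.3896/10532.8896 = 0.4120; cost = 10.5778%.
Preferred: weight = 197.5/10532.8896 = 0.0188; cost = 7.9125%.
Convertible notes (debt portion): weight = 3363/10532.8896 = 0.3193; after-tax cost = 8.74% × (1 − 23.9%) = 6.6511%.
Debentures: weight = 2633/10532.8896 = 0.2500; after-tax cost = 3.89% × (1 − 23.9%) = 2.9603%.
WACC = 0.4120 × 10.5778% + 0.0188 × 7.9125% + 0.3193 × 6.6511% + 0.2500 × 2.9603% = 7.3699%.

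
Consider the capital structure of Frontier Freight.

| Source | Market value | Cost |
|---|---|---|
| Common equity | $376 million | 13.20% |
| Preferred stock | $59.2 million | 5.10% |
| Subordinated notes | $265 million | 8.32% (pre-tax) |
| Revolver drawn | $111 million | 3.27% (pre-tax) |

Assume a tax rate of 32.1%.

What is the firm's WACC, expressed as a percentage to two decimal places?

8.64%

Total capital V = 376 + 59.2 + 265 + 111 = 811.2.
Equity: weight = 376/811.2 = 0.4635; cost = 13.2%.
Preferred: weight = 59.2/811.2 = 0.0730; cost = 5.1%.
Subordinated notes: weight = 265/811.2 = 0.3267; after-tax cost = 8.32% × (1 − 32.1%) = 5.6493%.
Revolver drawn: weight = 111/811.2 = 0.1368; after-tax cost = 3.27% × (1 − 32.1%) = 2.2203%.
WACC = 0.4635 × 13.2000% + 0.0730 × 5.1000% + 0.3267 × 5.6493% + 0.1368 × 2.2203% = 8.6398%.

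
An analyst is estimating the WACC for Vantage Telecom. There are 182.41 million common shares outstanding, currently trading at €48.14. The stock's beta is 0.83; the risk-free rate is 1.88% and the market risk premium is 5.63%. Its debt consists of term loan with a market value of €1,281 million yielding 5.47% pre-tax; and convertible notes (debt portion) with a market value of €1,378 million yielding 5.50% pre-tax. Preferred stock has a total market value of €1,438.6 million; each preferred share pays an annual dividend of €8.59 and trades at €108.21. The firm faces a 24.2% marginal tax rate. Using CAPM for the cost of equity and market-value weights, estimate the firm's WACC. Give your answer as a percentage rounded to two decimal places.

Cost of equity via CAPM: Re = 1.88% + 0.83 × 5.63% = 6.5529%.
Cost of preferred: Rp = 8.59 / 108.21 = 7.9383%.
Market value of equity E = 48.14 × 182.41m = 8781.2174m.
Total capital V = 8781.2174 + 1438.6 + 1281 + 1378 = 12878.8174.
Equity: weight = 8781.2174/12878.8174 = 0.6818; cost = 6.5529%.
Preferred: weight = 1438.6/12878.8174 = 0.1117; cost = 7.9383%.
Term loan: weight = 1281/12878.8174 = 0.0995; after-tax cost = 5.47% × (1 − 24.2%) = 4.1463%.
Convertible notes (debt portion): weight = 1378/12878.8174 = 0.1070; after-tax cost = 5.5% × (1 − 24.2%) = 4.1690%.
WACC = 0.6818 × 6.5529% + 0.1117 × 7.9383% + 0.0995 × 4.1463% + 0.1070 × 4.1690% = 6.2132%.

6.21%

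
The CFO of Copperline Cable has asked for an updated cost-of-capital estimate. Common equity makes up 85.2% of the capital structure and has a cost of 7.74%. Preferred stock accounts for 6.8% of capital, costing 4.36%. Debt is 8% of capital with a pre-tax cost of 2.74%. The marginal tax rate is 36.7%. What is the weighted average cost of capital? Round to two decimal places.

After-tax cost of debt = 2.74% × (1 − 36.7%) = 1.7344%.
WACC = 0.852 × 7.7400% + 0.068 × 4.3600% + 0.080 × 1.7344% = 7.0297%.

7.03%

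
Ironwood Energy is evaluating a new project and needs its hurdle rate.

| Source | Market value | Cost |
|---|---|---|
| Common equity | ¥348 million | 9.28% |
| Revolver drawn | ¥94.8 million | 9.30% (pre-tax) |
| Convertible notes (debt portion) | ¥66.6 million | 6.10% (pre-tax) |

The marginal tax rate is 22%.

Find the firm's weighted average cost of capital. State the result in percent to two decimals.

8.31%

Total capital V = 348 + 94.8 + 66.6 = 509.4.
Equity: weight = 348/509.4 = 0.6832; cost = 9.28%.
Revolver drawn: weight = 94.8/509.4 = 0.1861; after-tax cost = 9.3% × (1 − 22%) = 7.2540%.
Convertible notes (debt portion): weight = 66.6/509.4 = 0.1307; after-tax cost = 6.1% × (1 − 22%) = 4.7580%.
WACC = 0.6832 × 9.2800% + 0.1861 × 7.2540% + 0.1307 × 4.7580% = 8.3117%.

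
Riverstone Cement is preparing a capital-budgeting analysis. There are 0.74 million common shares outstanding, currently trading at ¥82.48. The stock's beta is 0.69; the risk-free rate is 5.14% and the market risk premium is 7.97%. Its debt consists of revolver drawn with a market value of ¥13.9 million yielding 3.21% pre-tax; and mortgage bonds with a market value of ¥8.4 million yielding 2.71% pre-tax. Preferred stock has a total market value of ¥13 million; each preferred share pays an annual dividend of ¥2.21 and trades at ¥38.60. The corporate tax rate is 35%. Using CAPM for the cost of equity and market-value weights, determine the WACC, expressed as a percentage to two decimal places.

7.97%

Cost of equity via CAPM: Re = 5.14% + 0.69 × 7.97% = 10.6393%.
Cost of preferred: Rp = 2.21 / 38.6 = 5.7254%.
Market value of equity E = 82.48 × 0.74m = 61.0352m.
Total capital V = 61.0352 + 13 + 13.9 + 8.4 = 96.3352.
Equity: weight = 61.0352/96.3352 = 0.6336; cost = 10.6393%.
Preferred: weight = 13/96.3352 = 0.1349; cost = 5.7254%.
Revolver drawn: weight = 13.9/96.3352 = 0.1443; after-tax cost = 3.21% × (1 − 35%) = 2.0865%.
Mortgage bonds: weight = 8.4/96.3352 = 0.0872; after-tax cost = 2.71% × (1 − 35%) = 1.7615%.
WACC = 0.6336 × 10.6393% + 0.1349 × 5.7254% + 0.1443 × 2.0865% + 0.0872 × 1.7615% = 7.9680%.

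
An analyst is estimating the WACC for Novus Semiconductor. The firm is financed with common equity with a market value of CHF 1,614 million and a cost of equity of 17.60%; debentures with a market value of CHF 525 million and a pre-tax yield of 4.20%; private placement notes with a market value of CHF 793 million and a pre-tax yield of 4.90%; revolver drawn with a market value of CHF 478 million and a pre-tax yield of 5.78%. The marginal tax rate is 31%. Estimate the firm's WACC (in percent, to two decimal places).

10.12%

Total capital V = 1614 + 525 + 793 + 478 = 3410.
Equity: weight = 1614/3410 = 0.4733; cost = 17.6%.
Debentures: weight = 525/3410 = 0.1540; after-tax cost = 4.2% × (1 − 31%) = 2.8980%.
Private placement notes: weight = 793/3410 = 0.2326; after-tax cost = 4.9% × (1 − 31%) = 3.3810%.
Revolver drawn: weight = 478/3410 = 0.1402; after-tax cost = 5.78% × (1 − 31%) = 3.9882%.
WACC = 0.4733 × 17.6000% + 0.1540 × 2.8980% + 0.2326 × 3.3810% + 0.1402 × 3.9882% = 10.1218%.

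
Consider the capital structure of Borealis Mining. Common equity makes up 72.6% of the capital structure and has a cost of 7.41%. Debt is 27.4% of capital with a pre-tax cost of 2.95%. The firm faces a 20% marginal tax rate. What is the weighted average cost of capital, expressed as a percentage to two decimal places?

6.03%

After-tax cost of debt = 2.95% × (1 − 20%) = 2.3600%.
WACC = 0.726 × 7.4100% + 0.274 × 2.3600% = 6.0263%.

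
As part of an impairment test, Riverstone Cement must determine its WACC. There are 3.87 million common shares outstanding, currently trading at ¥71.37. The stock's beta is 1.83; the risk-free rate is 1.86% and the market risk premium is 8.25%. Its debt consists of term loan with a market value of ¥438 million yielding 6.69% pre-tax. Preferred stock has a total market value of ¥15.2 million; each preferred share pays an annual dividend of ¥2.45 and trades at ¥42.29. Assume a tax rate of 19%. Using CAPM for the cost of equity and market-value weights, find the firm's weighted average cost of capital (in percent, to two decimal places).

Cost of equity via CAPM: Re = 1.86% + 1.83 × 8.25% = 16.9575%.
Cost of preferred: Rp = 2.45 / 42.29 = 5.7933%.
Market value of equity E = 71.37 × 3.87m = 276.2019m.
Total capital V = 276.2019 + 15.2 + 438 = 729.4019.
Equity: weight = 276.2019/729.4019 = 0.3787; cost = 16.9575%.
Preferred: weight = 15.2/729.4019 = 0.0208; cost = 5.7933%.
Term loan: weight = 438/729.4019 = 0.6005; after-tax cost = 6.69% × (1 − 19%) = 5.4189%.
WACC = 0.3787 × 16.9575% + 0.0208 × 5.7933% + 0.6005 × 5.4189% = 9.7960%.

9.80%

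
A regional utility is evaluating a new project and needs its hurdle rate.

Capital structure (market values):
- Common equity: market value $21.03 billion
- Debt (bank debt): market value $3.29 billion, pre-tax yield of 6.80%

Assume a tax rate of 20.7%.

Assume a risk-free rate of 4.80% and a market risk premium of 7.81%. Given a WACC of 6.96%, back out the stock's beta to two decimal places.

Total capital V = 21.03 + 3.29 = 24.32.
Equity weight = 21.03/24.32 = 0.8647.
Bank debt weight = 3.29/24.32 = 0.1353.
Debt contribution = 0.1353 × 6.8% × (1 − 20.7%) = 0.7295%.
Required equity contribution = 6.96% − 0.7295% = 6.2305%  ⇒  Re = 7.2052%.
CAPM: 7.2052% = 4.8% + β × 7.81%  ⇒  β = 0.3080.

0.31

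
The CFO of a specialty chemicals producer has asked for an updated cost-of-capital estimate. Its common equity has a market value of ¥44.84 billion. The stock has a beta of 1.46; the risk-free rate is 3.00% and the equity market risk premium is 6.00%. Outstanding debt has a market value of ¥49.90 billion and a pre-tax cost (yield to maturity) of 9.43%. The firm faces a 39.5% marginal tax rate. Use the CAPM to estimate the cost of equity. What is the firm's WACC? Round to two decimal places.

Cost of equity via CAPM: Re = 3.0% + 1.46 × 6.0% = 11.7600%.
Total capital V = 44.84 + 49.9 = 94.74.
Equity: weight = 44.84/94.74 = 0.4733; cost = 11.76%.
Debt: weight = 49.9/94.74 = 0.5267; after-tax cost = 9.43% × (1 − 39.5%) = 5.7051%.
WACC = 0.4733 × 11.7600% + 0.5267 × 5.7051% = 8.5709%.

8.57%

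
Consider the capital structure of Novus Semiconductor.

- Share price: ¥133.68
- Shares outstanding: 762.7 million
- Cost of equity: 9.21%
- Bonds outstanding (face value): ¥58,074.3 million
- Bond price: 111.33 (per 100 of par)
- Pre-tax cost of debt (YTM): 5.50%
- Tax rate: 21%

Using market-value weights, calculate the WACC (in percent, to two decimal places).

7.32%

Market value of equity E = 133.68 × 762.7m = 101957.736m. Market value of debt D = 58074.3m × 111.33/100 = 64654.11819m.
Total capital V = 101957.736 + 64654.11819 = 166611.85419.
Equity: weight = 101957.736/166611.85419 = 0.6119; cost = 9.21%.
Bonds outstanding: weight = 64654.11819/166611.85419 = 0.3881; after-tax cost = 5.5% × (1 − 21%) = 4.3450%.
WACC = 0.6119 × 9.2100% + 0.3881 × 4.3450% = 7.3221%.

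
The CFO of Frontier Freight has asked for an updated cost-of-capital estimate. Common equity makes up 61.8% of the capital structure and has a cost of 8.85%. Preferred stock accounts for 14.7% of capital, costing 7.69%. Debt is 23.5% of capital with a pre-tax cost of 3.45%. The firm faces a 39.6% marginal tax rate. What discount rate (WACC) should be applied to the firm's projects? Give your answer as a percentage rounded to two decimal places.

After-tax cost of debt = 3.45% × (1 − 39.6%) = 2.0838%.
WACC = 0.618 × 8.8500% + 0.147 × 7.6900% + 0.235 × 2.0838% = 7.0894%.

7.09%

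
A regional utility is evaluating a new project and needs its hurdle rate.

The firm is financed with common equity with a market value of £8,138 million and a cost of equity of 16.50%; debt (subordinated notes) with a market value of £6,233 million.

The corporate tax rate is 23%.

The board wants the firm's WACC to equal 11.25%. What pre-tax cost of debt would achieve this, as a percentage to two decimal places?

Total capital V = 8138 + 6233 = 14371.
Equity weight = 8138/14371 = 0.5663.
Subordinated notes weight = 6233/14371 = 0.4337.
Equity contribution = 0.5663 × 16.5% = 9.3436%.
Remaining for debt = 11.25% − 9.3436% = 1.9064%.
Rd × (1 − 23%) × 0.4337 = 1.9064%  ⇒  Rd = 5.7084%.

5.71%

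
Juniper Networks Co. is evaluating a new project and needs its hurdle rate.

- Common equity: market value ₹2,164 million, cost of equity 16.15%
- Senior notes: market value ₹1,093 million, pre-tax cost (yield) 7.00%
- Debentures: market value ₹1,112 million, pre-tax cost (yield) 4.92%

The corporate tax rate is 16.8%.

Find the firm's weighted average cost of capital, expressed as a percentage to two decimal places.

10.50%

Total capital V = 2164 + 1093 + 1112 = 4369.
Equity: weight = 2164/4369 = 0.4953; cost = 16.15%.
Senior notes: weight = 1093/4369 = 0.2502; after-tax cost = 7% × (1 − 16.8%) = 5.8240%.
Debentures: weight = 1112/4369 = 0.2545; after-tax cost = 4.92% × (1 − 16.8%) = 4.0934%.
WACC = 0.4953 × 16.1500% + 0.2502 × 5.8240% + 0.2545 × 4.0934% = 10.4981%.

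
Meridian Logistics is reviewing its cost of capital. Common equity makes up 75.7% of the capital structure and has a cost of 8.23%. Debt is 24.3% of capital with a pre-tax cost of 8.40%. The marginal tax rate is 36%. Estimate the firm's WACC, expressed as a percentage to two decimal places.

After-tax cost of debt = 8.4% × (1 − 36%) = 5.3760%.
WACC = 0.757 × 8.2300% + 0.243 × 5.3760% = 7.5365%.

7.54%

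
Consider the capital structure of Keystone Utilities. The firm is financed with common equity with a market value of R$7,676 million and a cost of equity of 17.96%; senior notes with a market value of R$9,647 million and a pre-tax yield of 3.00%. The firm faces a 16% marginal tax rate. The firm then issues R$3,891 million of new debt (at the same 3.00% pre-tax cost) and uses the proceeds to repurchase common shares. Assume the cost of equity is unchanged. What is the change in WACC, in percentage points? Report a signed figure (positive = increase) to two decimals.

Current WACC:
Total capital V = 7676 + 9647 = 17323.
Equity: weight = 7676/17323 = 0.4431; cost = 17.96%.
Senior notes: weight = 9647/17323 = 0.5569; after-tax cost = 3% × (1 − 16%) = 2.5200%.
WACC = 0.4431 × 17.9600% + 0.5569 × 2.5200% = 9.3616%.
After the change:
Total capital V = 3785 + 13538 = 17323.
Equity: weight = 3785/17323 = 0.2185; cost = 17.96%.
Senior notes: weight = 13538/17323 = 0.7815; after-tax cost = 3% × (1 − 16%) = 2.5200%.
WACC = 0.2185 × 17.9600% + 0.7815 × 2.5200% = 5.8936%.
Change in WACC = 5.8936% − 9.3616% = -3.4681 pp.

-3.47 pp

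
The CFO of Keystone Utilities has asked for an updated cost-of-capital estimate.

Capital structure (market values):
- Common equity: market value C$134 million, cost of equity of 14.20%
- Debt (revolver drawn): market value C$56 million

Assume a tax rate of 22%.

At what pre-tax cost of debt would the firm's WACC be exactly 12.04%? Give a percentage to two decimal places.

8.81%

Total capital V = 134 + 56 = 190.
Equity weight = 134/190 = 0.7053.
Revolver drawn weight = 56/190 = 0.2947.
Equity contribution = 0.7053 × 14.2% = 10.0147%.
Remaining for debt = 12.04% − 10.0147% = 2.0253%.
Rd × (1 − 22%) × 0.2947 = 2.0253%  ⇒  Rd = 8.8095%.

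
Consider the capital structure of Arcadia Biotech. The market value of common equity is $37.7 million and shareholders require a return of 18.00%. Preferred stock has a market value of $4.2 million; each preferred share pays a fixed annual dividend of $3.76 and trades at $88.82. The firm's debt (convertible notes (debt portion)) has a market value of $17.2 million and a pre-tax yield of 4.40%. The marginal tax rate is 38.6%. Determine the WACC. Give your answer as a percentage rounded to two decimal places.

Cost of preferred: Rp = 3.76 / 88.82 = 4.2333%.
Total capital V = 37.7 + 4.2 + 17.2 = 59.1.
Equity: weight = 37.7/59.1 = 0.6379; cost = 18%.
Preferred: weight = 4.2/59.1 = 0.0711; cost = 4.2333%.
Convertible notes (debt portion): weight = 17.2/59.1 = 0.2910; after-tax cost = 4.4% × (1 − 38.6%) = 2.7016%.
WACC = 0.6379 × 18.0000% + 0.0711 × 4.2333% + 0.2910 × 2.7016% = 12.5693%.

12.57%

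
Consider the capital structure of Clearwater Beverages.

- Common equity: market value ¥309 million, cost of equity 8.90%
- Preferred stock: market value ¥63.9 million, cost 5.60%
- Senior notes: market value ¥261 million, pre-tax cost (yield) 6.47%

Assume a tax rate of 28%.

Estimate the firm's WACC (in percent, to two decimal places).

Total capital V = 309 + 63.9 + 261 = 633.9.
Equity: weight = 309/633.9 = 0.4875; cost = 8.9%.
Preferred: weight = 63.9/633.9 = 0.1008; cost = 5.6%.
Senior notes: weight = 261/633.9 = 0.4117; after-tax cost = 6.47% × (1 − 28%) = 4.6584%.
WACC = 0.4875 × 8.9000% + 0.1008 × 5.6000% + 0.4117 × 4.6584% = 6.8209%.

6.82%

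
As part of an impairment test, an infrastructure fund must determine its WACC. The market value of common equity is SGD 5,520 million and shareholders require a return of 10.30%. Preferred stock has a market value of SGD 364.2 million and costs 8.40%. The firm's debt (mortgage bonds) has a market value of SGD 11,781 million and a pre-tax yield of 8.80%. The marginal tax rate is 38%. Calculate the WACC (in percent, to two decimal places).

Total capital V = 5520 + 364.2 + 11781 = 17665.2.
Equity: weight = 5520/17665.2 = 0.3125; cost = 10.3%.
Preferred: weight = 364.2/17665.2 = 0.0206; cost = 8.4%.
Mortgage bonds: weight = 11781/17665.2 = 0.6669; after-tax cost = 8.8% × (1 − 38%) = 5.4560%.
WACC = 0.3125 × 10.3000% + 0.0206 × 8.4000% + 0.6669 × 5.4560% = 7.0303%.

7.03%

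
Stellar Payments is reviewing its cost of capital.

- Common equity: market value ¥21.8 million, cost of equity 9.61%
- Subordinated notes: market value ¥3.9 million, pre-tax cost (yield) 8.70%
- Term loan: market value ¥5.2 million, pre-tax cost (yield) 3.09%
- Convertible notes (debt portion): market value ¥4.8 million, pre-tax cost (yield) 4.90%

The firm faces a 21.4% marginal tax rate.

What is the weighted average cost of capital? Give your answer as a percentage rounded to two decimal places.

7.49%

Total capital V = 21.8 + 3.9 + 5.2 + 4.8 = 35.7.
Equity: weight = 21.8/35.7 = 0.6106; cost = 9.61%.
Subordinated notes: weight = 3.9/35.7 = 0.1092; after-tax cost = 8.7% × (1 − 21.4%) = 6.8382%.
Term loan: weight = 5.2/35.7 = 0.1457; after-tax cost = 3.09% × (1 − 21.4%) = 2.4287%.
Convertible notes (debt portion): weight = 4.8/35.7 = 0.1345; after-tax cost = 4.9% × (1 − 21.4%) = 3.8514%.
WACC = 0.6106 × 9.6100% + 0.1092 × 6.8382% + 0.1457 × 2.4287% + 0.1345 × 3.8514% = 7.4869%.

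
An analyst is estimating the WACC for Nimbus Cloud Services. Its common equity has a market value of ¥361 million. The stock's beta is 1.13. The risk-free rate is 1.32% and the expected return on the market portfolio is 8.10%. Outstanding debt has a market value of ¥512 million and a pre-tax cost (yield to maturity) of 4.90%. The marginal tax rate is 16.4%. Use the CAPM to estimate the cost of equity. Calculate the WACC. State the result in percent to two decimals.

Market risk premium = 8.1% − 1.32% = 6.78%.
Cost of equity via CAPM: Re = 1.32% + 1.13 × 6.78% = 8.9814%.
Total capital V = 361 + 512 = 873.
Equity: weight = 361/873 = 0.4135; cost = 8.9814%.
Debt: weight = 512/873 = 0.5865; after-tax cost = 4.9% × (1 − 16.4%) = 4.0964%.
WACC = 0.4135 × 8.9814% + 0.5865 × 4.0964% = 6.1164%.

6.12%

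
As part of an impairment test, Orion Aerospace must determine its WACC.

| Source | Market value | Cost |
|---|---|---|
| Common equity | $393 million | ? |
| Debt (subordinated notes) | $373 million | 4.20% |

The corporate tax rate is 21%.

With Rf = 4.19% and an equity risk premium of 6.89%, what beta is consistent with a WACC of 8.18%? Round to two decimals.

Total capital V = 393 + 373 = 766.
Equity weight = 393/766 = 0.5131.
Subordinated notes weight = 373/766 = 0.4869.
Debt contribution = 0.4869 × 4.2% × (1 − 21%) = 1.6157%.
Required equity contribution = 8.18% − 1.6157% = 6.5643%  ⇒  Re = 12.7946%.
CAPM: 12.7946% = 4.19% + β × 6.89%  ⇒  β = 1.2488.

1.25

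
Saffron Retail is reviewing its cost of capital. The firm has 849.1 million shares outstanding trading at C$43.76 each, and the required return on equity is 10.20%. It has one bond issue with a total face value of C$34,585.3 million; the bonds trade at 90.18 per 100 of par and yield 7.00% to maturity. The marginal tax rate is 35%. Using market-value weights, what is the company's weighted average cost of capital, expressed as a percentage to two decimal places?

Market value of equity E = 43.76 × 849.1m = 37156.616m. Market value of debt D = 34585.3m × 90.18/100 = 31189.02354m.
Total capital V = 37156.616 + 31189.02354 = 68345.63954.
Equity: weight = 37156.616/68345.63954 = 0.5437; cost = 10.2%.
Bonds outstanding: weight = 31189.02354/68345.63954 = 0.4563; after-tax cost = 7% × (1 − 35%) = 4.5500%.
WACC = 0.5437 × 10.2000% + 0.4563 × 4.5500% = 7.6217%.

7.62%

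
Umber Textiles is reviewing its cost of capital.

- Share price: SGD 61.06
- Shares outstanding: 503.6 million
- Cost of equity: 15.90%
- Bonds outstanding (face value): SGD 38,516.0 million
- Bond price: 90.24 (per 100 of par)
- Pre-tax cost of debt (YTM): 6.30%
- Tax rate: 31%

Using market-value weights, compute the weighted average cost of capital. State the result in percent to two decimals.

9.77%

Market value of equity E = 61.06 × 503.6m = 30749.816m. Market value of debt D = 38516m × 90.24/100 = 34756.8384m.
Total capital V = 30749.816 + 34756.8384 = 65506.6544.
Equity: weight = 30749.816/65506.6544 = 0.4694; cost = 15.9%.
Bonds outstanding: weight = 34756.8384/65506.6544 = 0.5306; after-tax cost = 6.3% × (1 − 31%) = 4.3470%.
WACC = 0.4694 × 15.9000% + 0.5306 × 4.3470% = 9.7702%.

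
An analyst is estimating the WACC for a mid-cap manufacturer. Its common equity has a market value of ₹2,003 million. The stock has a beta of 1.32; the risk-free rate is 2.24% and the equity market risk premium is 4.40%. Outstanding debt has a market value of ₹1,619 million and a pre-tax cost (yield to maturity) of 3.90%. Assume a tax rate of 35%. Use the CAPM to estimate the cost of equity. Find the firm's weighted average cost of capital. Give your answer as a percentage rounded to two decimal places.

5.58%

Cost of equity via CAPM: Re = 2.24% + 1.32 × 4.4% = 8.0480%.
Total capital V = 2003 + 1619 = 3622.
Equity: weight = 2003/3622 = 0.5530; cost = 8.048%.
Debt: weight = 1619/3622 = 0.4470; after-tax cost = 3.9% × (1 − 35%) = 2.5350%.
WACC = 0.5530 × 8.0480% + 0.4470 × 2.5350% = 5.5837%.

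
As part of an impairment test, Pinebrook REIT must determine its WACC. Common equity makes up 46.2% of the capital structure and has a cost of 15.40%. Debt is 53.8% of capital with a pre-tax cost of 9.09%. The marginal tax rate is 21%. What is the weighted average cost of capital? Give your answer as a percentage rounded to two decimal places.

After-tax cost of debt = 9.09% × (1 − 21%) = 7.1811%.
WACC = 0.462 × 15.4000% + 0.538 × 7.1811% = 10.9782%.

10.98%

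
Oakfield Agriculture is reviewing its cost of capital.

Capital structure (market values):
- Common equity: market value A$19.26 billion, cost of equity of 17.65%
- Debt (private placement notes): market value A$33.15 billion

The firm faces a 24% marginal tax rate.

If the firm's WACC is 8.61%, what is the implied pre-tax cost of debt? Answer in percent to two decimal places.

4.42%

Total capital V = 19.26 + 33.15 = 52.41.
Equity weight = 19.26/52.41 = 0.3675.
Private placement notes weight = 33.15/52.41 = 0.6325.
Equity contribution = 0.3675 × 17.65% = 6.4861%.
Remaining for debt = 8.61% − 6.4861% = 2.1239%.
Rd × (1 − 24%) × 0.6325 = 2.1239%  ⇒  Rd = 4.4182%.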